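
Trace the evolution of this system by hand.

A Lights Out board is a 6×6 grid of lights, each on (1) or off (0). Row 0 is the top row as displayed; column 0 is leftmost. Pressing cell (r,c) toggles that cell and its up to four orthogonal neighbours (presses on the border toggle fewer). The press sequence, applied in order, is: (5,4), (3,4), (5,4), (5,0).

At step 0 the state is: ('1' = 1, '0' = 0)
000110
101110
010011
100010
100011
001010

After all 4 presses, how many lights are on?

t=0: 000110
101110
010011
100010
100011
001010
t=1: 000110
101110
010011
100010
100001
001101
t=2: 000110
101110
010001
100101
100011
001101
t=3: 000110
101110
010001
100101
100001
001010
t=4: 000110
101110
010001
100101
000001
111010

16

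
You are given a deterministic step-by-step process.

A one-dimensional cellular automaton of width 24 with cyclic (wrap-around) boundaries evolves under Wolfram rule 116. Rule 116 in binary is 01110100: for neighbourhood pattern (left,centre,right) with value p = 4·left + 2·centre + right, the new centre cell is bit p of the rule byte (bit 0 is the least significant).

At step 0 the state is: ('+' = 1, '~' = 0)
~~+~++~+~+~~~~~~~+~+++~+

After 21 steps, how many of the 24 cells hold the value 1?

8

t=0: ~~+~++~+~+~~~~~~~+~+++~+
t=1: +~++~++++++~~~~~~++~~+++
t=2: ++~++~~~~~++~~~~~~++~~~~
t=3: ~++~++~~~~~++~~~~~~++~~~
t=4: ~~++~++~~~~~++~~~~~~++~~
t=5: ~~~++~++~~~~~++~~~~~~++~
t=6: ~~~~++~++~~~~~++~~~~~~++
t=7: +~~~~++~++~~~~~++~~~~~~+
t=8: ++~~~~++~++~~~~~++~~~~~~
t=9: ~++~~~~++~++~~~~~++~~~~~
t=10: ~~++~~~~++~++~~~~~++~~~~
t=11: ~~~++~~~~++~++~~~~~++~~~
t=12: ~~~~++~~~~++~++~~~~~++~~
t=13: ~~~~~++~~~~++~++~~~~~++~
t=14: ~~~~~~++~~~~++~++~~~~~++
t=15: +~~~~~~++~~~~++~++~~~~~+
t=16: ++~~~~~~++~~~~++~++~~~~~
t=17: ~++~~~~~~++~~~~++~++~~~~
t=18: ~~++~~~~~~++~~~~++~++~~~
t=19: ~~~++~~~~~~++~~~~++~++~~
t=20: ~~~~++~~~~~~++~~~~++~++~
t=21: ~~~~~++~~~~~~++~~~~++~++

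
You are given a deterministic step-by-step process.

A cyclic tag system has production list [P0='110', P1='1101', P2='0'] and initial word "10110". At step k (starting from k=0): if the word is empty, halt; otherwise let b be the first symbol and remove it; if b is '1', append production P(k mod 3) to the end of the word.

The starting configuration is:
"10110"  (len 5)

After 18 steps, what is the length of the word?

step 0: "10110"  (len 5)
step 1: "0110110"  (len 7)
step 2: "110110"  (len 6)
step 3: "101100"  (len 6)
step 4: "01100110"  (len 8)
step 5: "1100110"  (len 7)
step 6: "1001100"  (len 7)
step 7: "001100110"  (len 9)
step 8: "01100110"  (len 8)
step 9: "1100110"  (len 7)
step 10: "100110110"  (len 9)
step 11: "001101101101"  (len 12)
step 12: "01101101101"  (len 11)
step 13: "1101101101"  (len 10)
step 14: "1011011011101"  (len 13)
step 15: "0110110111010"  (len 13)
step 16: "110110111010"  (len 12)
step 17: "101101110101101"  (len 15)
step 18: "011011101011010"  (len 15)

15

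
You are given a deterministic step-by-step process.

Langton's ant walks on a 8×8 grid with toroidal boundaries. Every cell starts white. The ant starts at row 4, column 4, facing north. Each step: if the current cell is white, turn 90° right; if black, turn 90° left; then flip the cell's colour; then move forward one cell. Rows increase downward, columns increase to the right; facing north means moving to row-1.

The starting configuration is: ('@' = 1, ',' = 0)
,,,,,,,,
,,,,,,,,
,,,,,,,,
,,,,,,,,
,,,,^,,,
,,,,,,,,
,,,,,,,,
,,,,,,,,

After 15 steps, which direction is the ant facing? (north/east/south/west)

0) ,,,,,,,,
,,,,,,,,
,,,,,,,,
,,,,,,,,
,,,,^,,,
,,,,,,,,
,,,,,,,,
,,,,,,,,
1) ,,,,,,,,
,,,,,,,,
,,,,,,,,
,,,,,,,,
,,,,@>,,
,,,,,,,,
,,,,,,,,
,,,,,,,,
2) ,,,,,,,,
,,,,,,,,
,,,,,,,,
,,,,,,,,
,,,,@@,,
,,,,,v,,
,,,,,,,,
,,,,,,,,
3) ,,,,,,,,
,,,,,,,,
,,,,,,,,
,,,,,,,,
,,,,@@,,
,,,,<@,,
,,,,,,,,
,,,,,,,,
4) ,,,,,,,,
,,,,,,,,
,,,,,,,,
,,,,,,,,
,,,,^@,,
,,,,@@,,
,,,,,,,,
,,,,,,,,
5) ,,,,,,,,
,,,,,,,,
,,,,,,,,
,,,,,,,,
,,,<,@,,
,,,,@@,,
,,,,,,,,
,,,,,,,,
6) ,,,,,,,,
,,,,,,,,
,,,,,,,,
,,,^,,,,
,,,@,@,,
,,,,@@,,
,,,,,,,,
,,,,,,,,
7) ,,,,,,,,
,,,,,,,,
,,,,,,,,
,,,@>,,,
,,,@,@,,
,,,,@@,,
,,,,,,,,
,,,,,,,,
8) ,,,,,,,,
,,,,,,,,
,,,,,,,,
,,,@@,,,
,,,@v@,,
,,,,@@,,
,,,,,,,,
,,,,,,,,
9) ,,,,,,,,
,,,,,,,,
,,,,,,,,
,,,@@,,,
,,,<@@,,
,,,,@@,,
,,,,,,,,
,,,,,,,,
10) ,,,,,,,,
,,,,,,,,
,,,,,,,,
,,,@@,,,
,,,,@@,,
,,,v@@,,
,,,,,,,,
,,,,,,,,
11) ,,,,,,,,
,,,,,,,,
,,,,,,,,
,,,@@,,,
,,,,@@,,
,,<@@@,,
,,,,,,,,
,,,,,,,,
12) ,,,,,,,,
,,,,,,,,
,,,,,,,,
,,,@@,,,
,,^,@@,,
,,@@@@,,
,,,,,,,,
,,,,,,,,
13) ,,,,,,,,
,,,,,,,,
,,,,,,,,
,,,@@,,,
,,@>@@,,
,,@@@@,,
,,,,,,,,
,,,,,,,,
14) ,,,,,,,,
,,,,,,,,
,,,,,,,,
,,,@@,,,
,,@@@@,,
,,@v@@,,
,,,,,,,,
,,,,,,,,
15) ,,,,,,,,
,,,,,,,,
,,,,,,,,
,,,@@,,,
,,@@@@,,
,,@,>@,,
,,,,,,,,
,,,,,,,,

east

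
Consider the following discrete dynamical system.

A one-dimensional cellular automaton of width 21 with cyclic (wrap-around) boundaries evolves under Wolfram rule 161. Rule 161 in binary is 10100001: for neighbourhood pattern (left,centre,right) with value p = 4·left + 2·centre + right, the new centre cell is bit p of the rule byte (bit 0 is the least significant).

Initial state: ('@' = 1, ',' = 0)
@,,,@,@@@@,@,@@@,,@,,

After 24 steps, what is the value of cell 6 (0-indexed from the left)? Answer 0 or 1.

t=0: @,,,@,@@@@,@,@@@,,@,,
t=1: ,,@,,@,@@,@,@,@,,,,,,
t=2: @,,,,,@,,@,@,@,,@@@@@
t=3: ,,@@@,,,,,@,@,,,,@@@@
t=4: ,,,@,,@@@,,@,,@@,,@@,
t=5: @@,,,,,@,,,,,,,,,,,,,
t=6: ,,,@@@,,,@@@@@@@@@@@,
t=7: @@,,@,,@,,@@@@@@@@@,,
t=8: ,,,,,,,,,,,@@@@@@@,,,
t=9: @@@@@@@@@@,,@@@@@,,@@
t=10: @@@@@@@@@,,,,@@@,,,,@
t=11: @@@@@@@@,,@@,,@,,@@,,
t=12: ,@@@@@@,,,,,,,,,,,,,,
t=13: ,,@@@@,,@@@@@@@@@@@@@
t=14: ,,,@@,,,,@@@@@@@@@@@,
t=15: @@,,,,@@,,@@@@@@@@@,,
t=16: ,,,@@,,,,,,@@@@@@@,,,
t=17: @@,,,,@@@@,,@@@@@,,@@
t=18: @,,@@,,@@,,,,@@@,,,,@
t=19: ,,,,,,,,,,@@,,@,,@@,,
t=20: @@@@@@@@@,,,,,,,,,,,@
t=21: @@@@@@@@,,@@@@@@@@@,,
t=22: ,@@@@@@,,,,@@@@@@@,,,
t=23: ,,@@@@,,@@,,@@@@@,,@@
t=24: ,,,@@,,,,,,,,@@@,,,,,

0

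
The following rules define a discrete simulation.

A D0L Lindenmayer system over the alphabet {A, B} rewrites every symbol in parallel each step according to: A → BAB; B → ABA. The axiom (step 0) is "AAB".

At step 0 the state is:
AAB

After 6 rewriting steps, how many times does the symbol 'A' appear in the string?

[0] AAB
[1] BABBABABA
[2] ABABABABAABABABABABABABABAB
[3] BABABABABABABABABABABABABABBABABABABABABABABABABABABABABABABABABABABABABABABABABA
[4] ABABABABABABABABABABABABABABABABABABABABABABABABABABABABAB…ABABABABABABABABABABABABABABABABABABABABABABABABABABABABAB  (len 243)
[5] BABABABABABABABABABABABABABABABABABABABABABABABABABABABABA…BABABABABABABABABABABABABABABABABABABABABABABABABABABABABA  (len 729)
[6] ABABABABABABABABABABABABABABABABABABABABABABABABABABABABAB…ABABABABABABABABABABABABABABABABABABABABABABABABABABABABAB  (len 2187)

1094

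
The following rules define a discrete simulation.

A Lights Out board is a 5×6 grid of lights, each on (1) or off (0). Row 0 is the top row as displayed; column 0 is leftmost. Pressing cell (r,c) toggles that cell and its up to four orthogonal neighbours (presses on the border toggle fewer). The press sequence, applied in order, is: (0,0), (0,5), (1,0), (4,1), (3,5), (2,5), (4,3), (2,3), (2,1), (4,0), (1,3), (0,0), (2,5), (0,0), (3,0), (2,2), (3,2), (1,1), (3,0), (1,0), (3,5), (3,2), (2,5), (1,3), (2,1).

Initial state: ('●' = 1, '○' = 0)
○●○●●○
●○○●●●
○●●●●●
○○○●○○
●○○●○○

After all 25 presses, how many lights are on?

19

0) ○●○●●○
●○○●●●
○●●●●●
○○○●○○
●○○●○○
1) ●○○●●○
○○○●●●
○●●●●●
○○○●○○
●○○●○○
2) ●○○●○●
○○○●●○
○●●●●●
○○○●○○
●○○●○○
3) ○○○●○●
●●○●●○
●●●●●●
○○○●○○
●○○●○○
4) ○○○●○●
●●○●●○
●●●●●●
○●○●○○
○●●●○○
5) ○○○●○●
●●○●●○
●●●●●○
○●○●●●
○●●●○●
6) ○○○●○●
●●○●●●
●●●●○●
○●○●●○
○●●●○●
7) ○○○●○●
●●○●●●
●●●●○●
○●○○●○
○●○○●●
8) ○○○●○●
●●○○●●
●●○○●●
○●○●●○
○●○○●●
9) ○○○●○●
●○○○●●
○○●○●●
○○○●●○
○●○○●●
10) ○○○●○●
●○○○●●
○○●○●●
●○○●●○
●○○○●●
11) ○○○○○●
●○●●○●
○○●●●●
●○○●●○
●○○○●●
12) ●●○○○●
○○●●○●
○○●●●●
●○○●●○
●○○○●●
13) ●●○○○●
○○●●○○
○○●●○○
●○○●●●
●○○○●●
14) ○○○○○●
●○●●○○
○○●●○○
●○○●●●
●○○○●●
15) ○○○○○●
●○●●○○
●○●●○○
○●○●●●
○○○○●●
16) ○○○○○●
●○○●○○
●●○○○○
○●●●●●
○○○○●●
17) ○○○○○●
●○○●○○
●●●○○○
○○○○●●
○○●○●●
18) ○●○○○●
○●●●○○
●○●○○○
○○○○●●
○○●○●●
19) ○●○○○●
○●●●○○
○○●○○○
●●○○●●
●○●○●●
20) ●●○○○●
●○●●○○
●○●○○○
●●○○●●
●○●○●●
21) ●●○○○●
●○●●○○
●○●○○●
●●○○○○
●○●○●○
22) ●●○○○●
●○●●○○
●○○○○●
●○●●○○
●○○○●○
23) ●●○○○●
●○●●○●
●○○○●○
●○●●○●
●○○○●○
24) ●●○●○●
●○○○●●
●○○●●○
●○●●○●
●○○○●○
25) ●●○●○●
●●○○●●
○●●●●○
●●●●○●
●○○○●○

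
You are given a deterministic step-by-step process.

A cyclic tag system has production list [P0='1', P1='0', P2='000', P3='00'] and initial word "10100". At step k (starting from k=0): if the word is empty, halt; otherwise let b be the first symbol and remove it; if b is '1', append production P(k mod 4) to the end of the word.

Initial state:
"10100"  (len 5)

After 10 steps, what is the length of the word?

step 0: "10100"  (len 5)
step 1: "01001"  (len 5)
step 2: "1001"  (len 4)
step 3: "001000"  (len 6)
step 4: "01000"  (len 5)
step 5: "1000"  (len 4)
step 6: "0000"  (len 4)
step 7: "000"  (len 3)
step 8: "00"  (len 2)
step 9: "0"  (len 1)
step 10: (halted — word empty)

0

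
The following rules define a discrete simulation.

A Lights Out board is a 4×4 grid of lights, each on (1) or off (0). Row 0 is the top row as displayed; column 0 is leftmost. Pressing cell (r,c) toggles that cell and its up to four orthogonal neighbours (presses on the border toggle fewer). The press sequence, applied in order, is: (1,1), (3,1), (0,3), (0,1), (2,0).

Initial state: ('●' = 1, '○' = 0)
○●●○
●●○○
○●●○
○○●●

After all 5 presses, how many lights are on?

t=0: ○●●○
●●○○
○●●○
○○●●
t=1: ○○●○
○○●○
○○●○
○○●●
t=2: ○○●○
○○●○
○●●○
●●○●
t=3: ○○○●
○○●●
○●●○
●●○●
t=4: ●●●●
○●●●
○●●○
●●○●
t=5: ●●●●
●●●●
●○●○
○●○●

12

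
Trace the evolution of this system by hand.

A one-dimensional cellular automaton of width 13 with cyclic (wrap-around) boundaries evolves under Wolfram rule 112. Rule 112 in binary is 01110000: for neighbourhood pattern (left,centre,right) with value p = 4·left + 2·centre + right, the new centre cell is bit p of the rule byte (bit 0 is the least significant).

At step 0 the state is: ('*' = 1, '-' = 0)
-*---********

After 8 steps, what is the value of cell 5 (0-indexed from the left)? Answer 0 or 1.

gen 0: -*---********
gen 1: *-*---------*
gen 2: **-*---------
gen 3: -**-*--------
gen 4: --**-*-------
gen 5: ---**-*------
gen 6: ----**-*-----
gen 7: -----**-*----
gen 8: ------**-*---

0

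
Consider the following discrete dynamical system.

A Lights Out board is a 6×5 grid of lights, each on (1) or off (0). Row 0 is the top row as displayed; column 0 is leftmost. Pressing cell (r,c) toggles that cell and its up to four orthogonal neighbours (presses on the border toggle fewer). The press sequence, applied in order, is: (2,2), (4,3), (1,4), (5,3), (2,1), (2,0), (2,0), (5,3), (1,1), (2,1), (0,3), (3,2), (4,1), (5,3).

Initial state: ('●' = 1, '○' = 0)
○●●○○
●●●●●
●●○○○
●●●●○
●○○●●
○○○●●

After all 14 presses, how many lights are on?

t=0: ○●●○○
●●●●●
●●○○○
●●●●○
●○○●●
○○○●●
t=1: ○●●○○
●●○●●
●○●●○
●●○●○
●○○●●
○○○●●
t=2: ○●●○○
●●○●●
●○●●○
●●○○○
●○●○○
○○○○●
t=3: ○●●○●
●●○○○
●○●●●
●●○○○
●○●○○
○○○○●
t=4: ○●●○●
●●○○○
●○●●●
●●○○○
●○●●○
○○●●○
t=5: ○●●○●
●○○○○
○●○●●
●○○○○
●○●●○
○○●●○
t=6: ○●●○●
○○○○○
●○○●●
○○○○○
●○●●○
○○●●○
t=7: ○●●○●
●○○○○
○●○●●
●○○○○
●○●●○
○○●●○
t=8: ○●●○●
●○○○○
○●○●●
●○○○○
●○●○○
○○○○●
t=9: ○○●○●
○●●○○
○○○●●
●○○○○
●○●○○
○○○○●
t=10: ○○●○●
○○●○○
●●●●●
●●○○○
●○●○○
○○○○●
t=11: ○○○●○
○○●●○
●●●●●
●●○○○
●○●○○
○○○○●
t=12: ○○○●○
○○●●○
●●○●●
●○●●○
●○○○○
○○○○●
t=13: ○○○●○
○○●●○
●●○●●
●●●●○
○●●○○
○●○○●
t=14: ○○○●○
○○●●○
●●○●●
●●●●○
○●●●○
○●●●○

17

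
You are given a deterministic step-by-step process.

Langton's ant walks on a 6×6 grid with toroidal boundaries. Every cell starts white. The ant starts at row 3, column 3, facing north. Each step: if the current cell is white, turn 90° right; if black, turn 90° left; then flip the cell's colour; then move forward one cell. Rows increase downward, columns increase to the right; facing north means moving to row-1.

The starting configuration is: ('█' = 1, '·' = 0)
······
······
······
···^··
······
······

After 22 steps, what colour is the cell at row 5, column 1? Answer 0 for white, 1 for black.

1

0) ······
······
······
···^··
······
······
1) ······
······
······
···█>·
······
······
2) ······
······
······
···██·
····v·
······
3) ······
······
······
···██·
···<█·
······
4) ······
······
······
···^█·
···██·
······
5) ······
······
······
··<·█·
···██·
······
6) ······
······
··^···
··█·█·
···██·
······
7) ······
······
··█>··
··█·█·
···██·
······
8) ······
······
··██··
··█v█·
···██·
······
9) ······
······
··██··
··<██·
···██·
······
10) ······
······
··██··
···██·
··v██·
······
11) ······
······
··██··
···██·
·<███·
······
12) ······
······
··██··
·^·██·
·████·
······
13) ······
······
··██··
·█>██·
·████·
······
14) ······
······
··██··
·████·
·█v██·
······
15) ······
······
··██··
·████·
·█·>█·
······
16) ······
······
··██··
·██^█·
·█··█·
······
17) ······
······
··██··
·█<·█·
·█··█·
······
18) ······
······
··██··
·█··█·
·█v·█·
······
19) ······
······
··██··
·█··█·
·<█·█·
······
20) ······
······
··██··
·█··█·
··█·█·
·v····
21) ······
······
··██··
·█··█·
··█·█·
<█····
22) ······
······
··██··
·█··█·
^·█·█·
██····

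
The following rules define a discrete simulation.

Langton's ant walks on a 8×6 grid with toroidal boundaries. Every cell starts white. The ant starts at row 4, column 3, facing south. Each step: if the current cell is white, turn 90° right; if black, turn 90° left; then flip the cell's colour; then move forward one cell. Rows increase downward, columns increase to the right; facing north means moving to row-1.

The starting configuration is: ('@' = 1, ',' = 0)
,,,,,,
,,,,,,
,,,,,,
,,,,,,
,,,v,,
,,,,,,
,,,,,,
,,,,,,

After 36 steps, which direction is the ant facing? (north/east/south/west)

t=0: ,,,,,,
,,,,,,
,,,,,,
,,,,,,
,,,v,,
,,,,,,
,,,,,,
,,,,,,
t=1: ,,,,,,
,,,,,,
,,,,,,
,,,,,,
,,<@,,
,,,,,,
,,,,,,
,,,,,,
t=2: ,,,,,,
,,,,,,
,,,,,,
,,^,,,
,,@@,,
,,,,,,
,,,,,,
,,,,,,
t=3: ,,,,,,
,,,,,,
,,,,,,
,,@>,,
,,@@,,
,,,,,,
,,,,,,
,,,,,,
t=4: ,,,,,,
,,,,,,
,,,,,,
,,@@,,
,,@v,,
,,,,,,
,,,,,,
,,,,,,
t=5: ,,,,,,
,,,,,,
,,,,,,
,,@@,,
,,@,>,
,,,,,,
,,,,,,
,,,,,,
t=6: ,,,,,,
,,,,,,
,,,,,,
,,@@,,
,,@,@,
,,,,v,
,,,,,,
,,,,,,
t=7: ,,,,,,
,,,,,,
,,,,,,
,,@@,,
,,@,@,
,,,<@,
,,,,,,
,,,,,,
t=8: ,,,,,,
,,,,,,
,,,,,,
,,@@,,
,,@^@,
,,,@@,
,,,,,,
,,,,,,
t=9: ,,,,,,
,,,,,,
,,,,,,
,,@@,,
,,@@>,
,,,@@,
,,,,,,
,,,,,,
t=10: ,,,,,,
,,,,,,
,,,,,,
,,@@^,
,,@@,,
,,,@@,
,,,,,,
,,,,,,
t=11: ,,,,,,
,,,,,,
,,,,,,
,,@@@>
,,@@,,
,,,@@,
,,,,,,
,,,,,,
t=12: ,,,,,,
,,,,,,
,,,,,,
,,@@@@
,,@@,v
,,,@@,
,,,,,,
,,,,,,
t=13: ,,,,,,
,,,,,,
,,,,,,
,,@@@@
,,@@<@
,,,@@,
,,,,,,
,,,,,,
t=14: ,,,,,,
,,,,,,
,,,,,,
,,@@^@
,,@@@@
,,,@@,
,,,,,,
,,,,,,
t=15: ,,,,,,
,,,,,,
,,,,,,
,,@<,@
,,@@@@
,,,@@,
,,,,,,
,,,,,,
t=16: ,,,,,,
,,,,,,
,,,,,,
,,@,,@
,,@v@@
,,,@@,
,,,,,,
,,,,,,
t=17: ,,,,,,
,,,,,,
,,,,,,
,,@,,@
,,@,>@
,,,@@,
,,,,,,
,,,,,,
t=18: ,,,,,,
,,,,,,
,,,,,,
,,@,^@
,,@,,@
,,,@@,
,,,,,,
,,,,,,
t=19: ,,,,,,
,,,,,,
,,,,,,
,,@,@>
,,@,,@
,,,@@,
,,,,,,
,,,,,,
t=20: ,,,,,,
,,,,,,
,,,,,^
,,@,@,
,,@,,@
,,,@@,
,,,,,,
,,,,,,
t=21: ,,,,,,
,,,,,,
>,,,,@
,,@,@,
,,@,,@
,,,@@,
,,,,,,
,,,,,,
t=22: ,,,,,,
,,,,,,
@,,,,@
v,@,@,
,,@,,@
,,,@@,
,,,,,,
,,,,,,
t=23: ,,,,,,
,,,,,,
@,,,,@
@,@,@<
,,@,,@
,,,@@,
,,,,,,
,,,,,,
t=24: ,,,,,,
,,,,,,
@,,,,^
@,@,@@
,,@,,@
,,,@@,
,,,,,,
,,,,,,
t=25: ,,,,,,
,,,,,,
@,,,<,
@,@,@@
,,@,,@
,,,@@,
,,,,,,
,,,,,,
t=26: ,,,,,,
,,,,^,
@,,,@,
@,@,@@
,,@,,@
,,,@@,
,,,,,,
,,,,,,
t=27: ,,,,,,
,,,,@>
@,,,@,
@,@,@@
,,@,,@
,,,@@,
,,,,,,
,,,,,,
t=28: ,,,,,,
,,,,@@
@,,,@v
@,@,@@
,,@,,@
,,,@@,
,,,,,,
,,,,,,
t=29: ,,,,,,
,,,,@@
@,,,<@
@,@,@@
,,@,,@
,,,@@,
,,,,,,
,,,,,,
t=30: ,,,,,,
,,,,@@
@,,,,@
@,@,v@
,,@,,@
,,,@@,
,,,,,,
,,,,,,
t=31: ,,,,,,
,,,,@@
@,,,,@
@,@,,>
,,@,,@
,,,@@,
,,,,,,
,,,,,,
t=32: ,,,,,,
,,,,@@
@,,,,^
@,@,,,
,,@,,@
,,,@@,
,,,,,,
,,,,,,
t=33: ,,,,,,
,,,,@@
@,,,<,
@,@,,,
,,@,,@
,,,@@,
,,,,,,
,,,,,,
t=34: ,,,,,,
,,,,^@
@,,,@,
@,@,,,
,,@,,@
,,,@@,
,,,,,,
,,,,,,
t=35: ,,,,,,
,,,<,@
@,,,@,
@,@,,,
,,@,,@
,,,@@,
,,,,,,
,,,,,,
t=36: ,,,^,,
,,,@,@
@,,,@,
@,@,,,
,,@,,@
,,,@@,
,,,,,,
,,,,,,

north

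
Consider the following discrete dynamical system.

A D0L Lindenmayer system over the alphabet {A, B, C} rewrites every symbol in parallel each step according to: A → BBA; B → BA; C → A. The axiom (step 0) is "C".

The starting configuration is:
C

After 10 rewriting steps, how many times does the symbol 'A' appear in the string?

1393

k=0  C
k=1  A
k=2  BBA
k=3  BABABBA
k=4  BABBABABBABABABBA
k=5  BABBABABABBABABBABABABBABABBABABBABABABBA
k=6  BABBABABABBABABBABABBABABABBABABBABABABBABABBABABBABABABBABABBABABABBABABBABABABBABABBABABBABABABBA
k=7  BABBABABABBABABBABABBABABABBABABBABABABBABABBABABABBABABBA…BABBABABBABABABBABABBABABABBABABBABABABBABABBABABBABABABBA  (len 239)
k=8  BABBABABABBABABBABABBABABABBABABBABABABBABABBABABABBABABBA…BABBABABBABABABBABABBABABABBABABBABABABBABABBABABBABABABBA  (len 577)
k=9  BABBABABABBABABBABABBABABABBABABBABABABBABABBABABABBABABBA…BABBABABBABABABBABABBABABABBABABBABABABBABABBABABBABABABBA  (len 1393)
k=10  BABBABABABBABABBABABBABABABBABABBABABABBABABBABABABBABABBA…BABBABABBABABABBABABBABABABBABABBABABABBABABBABABBABABABBA  (len 3363)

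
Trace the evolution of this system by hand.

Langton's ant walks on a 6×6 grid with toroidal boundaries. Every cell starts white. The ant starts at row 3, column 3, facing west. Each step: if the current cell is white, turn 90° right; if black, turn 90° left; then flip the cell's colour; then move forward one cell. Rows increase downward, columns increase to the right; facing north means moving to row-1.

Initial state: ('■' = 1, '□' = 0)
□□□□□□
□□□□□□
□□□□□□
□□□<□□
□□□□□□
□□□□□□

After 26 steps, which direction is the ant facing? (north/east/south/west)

t=0: □□□□□□
□□□□□□
□□□□□□
□□□<□□
□□□□□□
□□□□□□
t=1: □□□□□□
□□□□□□
□□□^□□
□□□■□□
□□□□□□
□□□□□□
t=2: □□□□□□
□□□□□□
□□□■>□
□□□■□□
□□□□□□
□□□□□□
t=3: □□□□□□
□□□□□□
□□□■■□
□□□■v□
□□□□□□
□□□□□□
t=4: □□□□□□
□□□□□□
□□□■■□
□□□<■□
□□□□□□
□□□□□□
t=5: □□□□□□
□□□□□□
□□□■■□
□□□□■□
□□□v□□
□□□□□□
t=6: □□□□□□
□□□□□□
□□□■■□
□□□□■□
□□<■□□
□□□□□□
t=7: □□□□□□
□□□□□□
□□□■■□
□□^□■□
□□■■□□
□□□□□□
t=8: □□□□□□
□□□□□□
□□□■■□
□□■>■□
□□■■□□
□□□□□□
t=9: □□□□□□
□□□□□□
□□□■■□
□□■■■□
□□■v□□
□□□□□□
t=10: □□□□□□
□□□□□□
□□□■■□
□□■■■□
□□■□>□
□□□□□□
t=11: □□□□□□
□□□□□□
□□□■■□
□□■■■□
□□■□■□
□□□□v□
t=12: □□□□□□
□□□□□□
□□□■■□
□□■■■□
□□■□■□
□□□<■□
t=13: □□□□□□
□□□□□□
□□□■■□
□□■■■□
□□■^■□
□□□■■□
t=14: □□□□□□
□□□□□□
□□□■■□
□□■■■□
□□■■>□
□□□■■□
t=15: □□□□□□
□□□□□□
□□□■■□
□□■■^□
□□■■□□
□□□■■□
t=16: □□□□□□
□□□□□□
□□□■■□
□□■<□□
□□■■□□
□□□■■□
t=17: □□□□□□
□□□□□□
□□□■■□
□□■□□□
□□■v□□
□□□■■□
t=18: □□□□□□
□□□□□□
□□□■■□
□□■□□□
□□■□>□
□□□■■□
t=19: □□□□□□
□□□□□□
□□□■■□
□□■□□□
□□■□■□
□□□■v□
t=20: □□□□□□
□□□□□□
□□□■■□
□□■□□□
□□■□■□
□□□■□>
t=21: □□□□□v
□□□□□□
□□□■■□
□□■□□□
□□■□■□
□□□■□■
t=22: □□□□<■
□□□□□□
□□□■■□
□□■□□□
□□■□■□
□□□■□■
t=23: □□□□■■
□□□□□□
□□□■■□
□□■□□□
□□■□■□
□□□■^■
t=24: □□□□■■
□□□□□□
□□□■■□
□□■□□□
□□■□■□
□□□■■>
t=25: □□□□■■
□□□□□□
□□□■■□
□□■□□□
□□■□■^
□□□■■□
t=26: □□□□■■
□□□□□□
□□□■■□
□□■□□□
>□■□■■
□□□■■□

east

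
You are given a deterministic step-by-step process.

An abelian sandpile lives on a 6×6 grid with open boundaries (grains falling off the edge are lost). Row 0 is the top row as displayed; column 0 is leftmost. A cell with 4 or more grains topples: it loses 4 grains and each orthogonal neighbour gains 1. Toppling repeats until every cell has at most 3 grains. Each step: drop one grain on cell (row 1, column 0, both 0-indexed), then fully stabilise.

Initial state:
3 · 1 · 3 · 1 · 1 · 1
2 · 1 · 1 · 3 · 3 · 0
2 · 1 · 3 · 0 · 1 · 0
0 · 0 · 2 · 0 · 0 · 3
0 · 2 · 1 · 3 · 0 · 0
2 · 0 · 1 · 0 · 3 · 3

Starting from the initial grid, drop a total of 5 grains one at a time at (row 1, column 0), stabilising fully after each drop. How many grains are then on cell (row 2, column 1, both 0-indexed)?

2

[0] 3 · 1 · 3 · 1 · 1 · 1
2 · 1 · 1 · 3 · 3 · 0
2 · 1 · 3 · 0 · 1 · 0
0 · 0 · 2 · 0 · 0 · 3
0 · 2 · 1 · 3 · 0 · 0
2 · 0 · 1 · 0 · 3 · 3
[1] 3 · 1 · 3 · 1 · 1 · 1
3 · 1 · 1 · 3 · 3 · 0
2 · 1 · 3 · 0 · 1 · 0
0 · 0 · 2 · 0 · 0 · 3
0 · 2 · 1 · 3 · 0 · 0
2 · 0 · 1 · 0 · 3 · 3
[2] 0 · 2 · 3 · 1 · 1 · 1
1 · 2 · 1 · 3 · 3 · 0
3 · 1 · 3 · 0 · 1 · 0
0 · 0 · 2 · 0 · 0 · 3
0 · 2 · 1 · 3 · 0 · 0
2 · 0 · 1 · 0 · 3 · 3
[3] 0 · 2 · 3 · 1 · 1 · 1
2 · 2 · 1 · 3 · 3 · 0
3 · 1 · 3 · 0 · 1 · 0
0 · 0 · 2 · 0 · 0 · 3
0 · 2 · 1 · 3 · 0 · 0
2 · 0 · 1 · 0 · 3 · 3
[4] 0 · 2 · 3 · 1 · 1 · 1
3 · 2 · 1 · 3 · 3 · 0
3 · 1 · 3 · 0 · 1 · 0
0 · 0 · 2 · 0 · 0 · 3
0 · 2 · 1 · 3 · 0 · 0
2 · 0 · 1 · 0 · 3 · 3
[5] 1 · 2 · 3 · 1 · 1 · 1
1 · 3 · 1 · 3 · 3 · 0
0 · 2 · 3 · 0 · 1 · 0
1 · 0 · 2 · 0 · 0 · 3
0 · 2 · 1 · 3 · 0 · 0
2 · 0 · 1 · 0 · 3 · 3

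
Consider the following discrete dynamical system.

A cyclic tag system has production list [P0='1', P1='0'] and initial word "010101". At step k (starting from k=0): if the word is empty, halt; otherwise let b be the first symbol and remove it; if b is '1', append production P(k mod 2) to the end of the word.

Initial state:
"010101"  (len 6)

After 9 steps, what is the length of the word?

0

t=0: "010101"  (len 6)
t=1: "10101"  (len 5)
t=2: "01010"  (len 5)
t=3: "1010"  (len 4)
t=4: "0100"  (len 4)
t=5: "100"  (len 3)
t=6: "000"  (len 3)
t=7: "00"  (len 2)
t=8: "0"  (len 1)
t=9: (halted — word empty)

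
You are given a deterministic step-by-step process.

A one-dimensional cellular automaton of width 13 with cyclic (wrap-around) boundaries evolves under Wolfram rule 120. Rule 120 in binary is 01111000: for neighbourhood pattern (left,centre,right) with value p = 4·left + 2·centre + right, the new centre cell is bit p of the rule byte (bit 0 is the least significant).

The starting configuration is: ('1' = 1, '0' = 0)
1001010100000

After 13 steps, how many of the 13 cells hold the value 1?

gen 0: 1001010100000
gen 1: 0100101010000
gen 2: 0010010101000
gen 3: 0001001010100
gen 4: 0000100101010
gen 5: 0000010010101
gen 6: 1000001001010
gen 7: 0100000100101
gen 8: 1010000010010
gen 9: 0101000001001
gen 10: 1010100000100
gen 11: 0101010000010
gen 12: 0010101000001
gen 13: 1001010100000

4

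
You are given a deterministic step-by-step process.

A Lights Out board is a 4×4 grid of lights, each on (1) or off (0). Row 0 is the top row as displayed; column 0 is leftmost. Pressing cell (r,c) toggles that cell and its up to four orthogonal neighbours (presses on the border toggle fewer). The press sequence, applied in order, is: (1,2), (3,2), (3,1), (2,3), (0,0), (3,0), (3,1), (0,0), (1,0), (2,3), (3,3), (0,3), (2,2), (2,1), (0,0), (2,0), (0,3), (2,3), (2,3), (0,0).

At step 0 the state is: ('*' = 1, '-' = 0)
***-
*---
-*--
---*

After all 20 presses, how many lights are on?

0) ***-
*---
-*--
---*
1) **--
****
-**-
---*
2) **--
****
-*--
-**-
3) **--
****
----
*---
4) **--
***-
--**
*--*
5) ----
-**-
--**
*--*
6) ----
-**-
*-**
-*-*
7) ----
-**-
****
*-**
8) **--
***-
****
*-**
9) -*--
--*-
-***
*-**
10) -*--
--**
-*--
*-*-
11) -*--
--**
-*-*
*--*
12) -***
--*-
-*-*
*--*
13) -***
----
--*-
*-**
14) -***
-*--
**--
****
15) *-**
**--
**--
****
16) *-**
-*--
----
-***
17) *---
-*-*
----
-***
18) *---
-*--
--**
-**-
19) *---
-*-*
----
-***
20) -*--
**-*
----
-***

7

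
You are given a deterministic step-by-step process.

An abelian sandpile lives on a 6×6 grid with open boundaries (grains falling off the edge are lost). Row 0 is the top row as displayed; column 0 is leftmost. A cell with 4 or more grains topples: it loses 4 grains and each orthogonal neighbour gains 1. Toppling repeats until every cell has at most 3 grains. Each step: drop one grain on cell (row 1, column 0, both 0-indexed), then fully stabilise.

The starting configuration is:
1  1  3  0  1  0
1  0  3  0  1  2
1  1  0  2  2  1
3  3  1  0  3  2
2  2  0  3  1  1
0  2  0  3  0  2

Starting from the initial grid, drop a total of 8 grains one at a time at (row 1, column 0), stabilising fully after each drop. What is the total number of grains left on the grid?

k=0  1  1  3  0  1  0
1  0  3  0  1  2
1  1  0  2  2  1
3  3  1  0  3  2
2  2  0  3  1  1
0  2  0  3  0  2
k=1  1  1  3  0  1  0
2  0  3  0  1  2
1  1  0  2  2  1
3  3  1  0  3  2
2  2  0  3  1  1
0  2  0  3  0  2
k=2  1  1  3  0  1  0
3  0  3  0  1  2
1  1  0  2  2  1
3  3  1  0  3  2
2  2  0  3  1  1
0  2  0  3  0  2
k=3  2  1  3  0  1  0
0  1  3  0  1  2
2  1  0  2  2  1
3  3  1  0  3  2
2  2  0  3  1  1
0  2  0  3  0  2
k=4  2  1  3  0  1  0
1  1  3  0  1  2
2  1  0  2  2  1
3  3  1  0  3  2
2  2  0  3  1  1
0  2  0  3  0  2
k=5  2  1  3  0  1  0
2  1  3  0  1  2
2  1  0  2  2  1
3  3  1  0  3  2
2  2  0  3  1  1
0  2  0  3  0  2
k=6  2  1  3  0  1  0
3  1  3  0  1  2
2  1  0  2  2  1
3  3  1  0  3  2
2  2  0  3  1  1
0  2  0  3  0  2
k=7  3  1  3  0  1  0
0  2  3  0  1  2
3  1  0  2  2  1
3  3  1  0  3  2
2  2  0  3  1  1
0  2  0  3  0  2
k=8  3  1  3  0  1  0
1  2  3  0  1  2
3  1  0  2  2  1
3  3  1  0  3  2
2  2  0  3  1  1
0  2  0  3  0  2

54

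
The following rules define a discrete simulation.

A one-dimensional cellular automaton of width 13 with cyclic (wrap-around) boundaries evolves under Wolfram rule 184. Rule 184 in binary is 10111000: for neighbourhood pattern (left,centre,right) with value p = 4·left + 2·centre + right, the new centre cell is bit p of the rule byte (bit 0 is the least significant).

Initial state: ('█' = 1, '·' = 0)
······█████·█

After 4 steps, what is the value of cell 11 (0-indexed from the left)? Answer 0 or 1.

0

[0] ······█████·█
[1] █·····████·█·
[2] ·█····███·█·█
[3] █·█···██·█·█·
[4] ·█·█··█·█·█·█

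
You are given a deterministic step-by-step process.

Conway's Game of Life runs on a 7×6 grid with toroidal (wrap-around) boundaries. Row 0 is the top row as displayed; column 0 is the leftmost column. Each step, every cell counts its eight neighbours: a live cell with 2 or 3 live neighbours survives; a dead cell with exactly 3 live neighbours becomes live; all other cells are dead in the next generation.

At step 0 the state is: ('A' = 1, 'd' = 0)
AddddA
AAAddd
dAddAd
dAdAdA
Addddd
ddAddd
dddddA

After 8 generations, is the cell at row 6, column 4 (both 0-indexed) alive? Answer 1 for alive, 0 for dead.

gen 0: AddddA
AAAddd
dAddAd
dAdAdA
Addddd
ddAddd
dddddA
gen 1: dddddA
ddAddd
dddAAA
dAAdAA
AAAddd
dddddd
AddddA
gen 2: AddddA
dddAdA
AAdddA
dddddd
AdAAdA
dddddA
AddddA
gen 3: dddddd
dAdddd
AdddAA
ddAdAd
AdddAA
dAdddd
ddddAd
gen 4: dddddd
AddddA
AAdAAA
dAdddd
AAdAAA
AdddAd
dddddd
gen 5: dddddd
dAdddd
dAAdAd
dddddd
dAAAAd
AAdAAd
dddddd
gen 6: dddddd
dAAddd
dAAddd
ddddAd
AAddAA
AAddAA
dddddd
gen 7: dddddd
dAAddd
dAAAdd
ddAAAd
dAdAdd
dAddAd
AddddA
gen 8: AAdddd
dAdAdd
ddddAd
ddddAd
dAdddd
dAAdAA
AddddA

0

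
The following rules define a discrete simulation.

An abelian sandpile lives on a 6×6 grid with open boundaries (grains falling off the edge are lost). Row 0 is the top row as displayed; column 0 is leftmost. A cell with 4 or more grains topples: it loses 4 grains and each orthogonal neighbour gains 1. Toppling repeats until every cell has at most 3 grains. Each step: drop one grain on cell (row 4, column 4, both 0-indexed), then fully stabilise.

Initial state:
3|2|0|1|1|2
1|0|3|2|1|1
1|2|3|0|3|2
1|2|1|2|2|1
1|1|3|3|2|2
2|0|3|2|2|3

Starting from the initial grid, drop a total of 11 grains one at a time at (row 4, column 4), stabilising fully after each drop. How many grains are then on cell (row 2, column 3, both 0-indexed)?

[0] 3|2|0|1|1|2
1|0|3|2|1|1
1|2|3|0|3|2
1|2|1|2|2|1
1|1|3|3|2|2
2|0|3|2|2|3
[1] 3|2|0|1|1|2
1|0|3|2|1|1
1|2|3|0|3|2
1|2|1|2|2|1
1|1|3|3|3|2
2|0|3|2|2|3
[2] 3|2|0|1|1|2
1|0|3|2|1|1
1|2|3|0|3|2
1|2|2|3|3|2
1|2|1|2|3|0
2|1|1|1|1|1
[3] 3|2|0|1|1|2
1|0|3|2|2|1
1|2|3|2|0|3
1|2|3|1|2|3
1|2|2|0|2|1
2|1|1|2|2|1
[4] 3|2|0|1|1|2
1|0|3|2|2|1
1|2|3|2|0|3
1|2|3|1|2|3
1|2|2|0|3|1
2|1|1|2|2|1
[5] 3|2|0|1|1|2
1|0|3|2|2|1
1|2|3|2|0|3
1|2|3|1|3|3
1|2|2|1|0|2
2|1|1|2|3|1
[6] 3|2|0|1|1|2
1|0|3|2|2|1
1|2|3|2|0|3
1|2|3|1|3|3
1|2|2|1|1|2
2|1|1|2|3|1
[7] 3|2|0|1|1|2
1|0|3|2|2|1
1|2|3|2|0|3
1|2|3|1|3|3
1|2|2|1|2|2
2|1|1|2|3|1
[8] 3|2|0|1|1|2
1|0|3|2|2|1
1|2|3|2|0|3
1|2|3|1|3|3
1|2|2|1|3|2
2|1|1|2|3|1
[9] 3|2|0|1|1|2
1|0|3|2|2|2
1|2|3|2|2|0
1|2|3|2|1|2
1|2|2|2|3|0
2|1|1|3|0|3
[10] 3|2|0|1|1|2
1|0|3|2|2|2
1|2|3|2|2|0
1|2|3|2|2|2
1|2|2|3|0|1
2|1|1|3|1|3
[11] 3|2|0|1|1|2
1|0|3|2|2|2
1|2|3|2|2|0
1|2|3|2|2|2
1|2|2|3|1|1
2|1|1|3|1|3

2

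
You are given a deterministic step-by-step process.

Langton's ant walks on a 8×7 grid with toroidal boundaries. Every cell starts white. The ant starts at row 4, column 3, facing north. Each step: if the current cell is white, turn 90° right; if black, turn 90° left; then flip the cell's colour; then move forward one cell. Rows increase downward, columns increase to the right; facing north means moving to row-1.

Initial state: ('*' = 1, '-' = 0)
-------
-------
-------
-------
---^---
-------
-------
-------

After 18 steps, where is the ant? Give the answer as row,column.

k=0  -------
-------
-------
-------
---^---
-------
-------
-------
k=1  -------
-------
-------
-------
---*>--
-------
-------
-------
k=2  -------
-------
-------
-------
---**--
----v--
-------
-------
k=3  -------
-------
-------
-------
---**--
---<*--
-------
-------
k=4  -------
-------
-------
-------
---^*--
---**--
-------
-------
k=5  -------
-------
-------
-------
--<-*--
---**--
-------
-------
k=6  -------
-------
-------
--^----
--*-*--
---**--
-------
-------
k=7  -------
-------
-------
--*>---
--*-*--
---**--
-------
-------
k=8  -------
-------
-------
--**---
--*v*--
---**--
-------
-------
k=9  -------
-------
-------
--**---
--<**--
---**--
-------
-------
k=10  -------
-------
-------
--**---
---**--
--v**--
-------
-------
k=11  -------
-------
-------
--**---
---**--
-<***--
-------
-------
k=12  -------
-------
-------
--**---
-^-**--
-****--
-------
-------
k=13  -------
-------
-------
--**---
-*>**--
-****--
-------
-------
k=14  -------
-------
-------
--**---
-****--
-*v**--
-------
-------
k=15  -------
-------
-------
--**---
-****--
-*->*--
-------
-------
k=16  -------
-------
-------
--**---
-**^*--
-*--*--
-------
-------
k=17  -------
-------
-------
--**---
-*<-*--
-*--*--
-------
-------
k=18  -------
-------
-------
--**---
-*--*--
-*v-*--
-------
-------

5,2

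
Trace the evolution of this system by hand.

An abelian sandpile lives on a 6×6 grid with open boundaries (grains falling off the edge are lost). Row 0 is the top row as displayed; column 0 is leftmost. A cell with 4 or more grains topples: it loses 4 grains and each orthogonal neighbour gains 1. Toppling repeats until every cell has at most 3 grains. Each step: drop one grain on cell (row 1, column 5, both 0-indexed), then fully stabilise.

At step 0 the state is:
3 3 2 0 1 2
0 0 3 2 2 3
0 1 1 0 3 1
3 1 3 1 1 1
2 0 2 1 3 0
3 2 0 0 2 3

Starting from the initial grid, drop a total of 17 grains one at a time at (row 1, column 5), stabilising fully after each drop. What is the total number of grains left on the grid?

k=0  3 3 2 0 1 2
0 0 3 2 2 3
0 1 1 0 3 1
3 1 3 1 1 1
2 0 2 1 3 0
3 2 0 0 2 3
k=1  3 3 2 0 1 3
0 0 3 2 3 0
0 1 1 0 3 2
3 1 3 1 1 1
2 0 2 1 3 0
3 2 0 0 2 3
k=2  3 3 2 0 1 3
0 0 3 2 3 1
0 1 1 0 3 2
3 1 3 1 1 1
2 0 2 1 3 0
3 2 0 0 2 3
k=3  3 3 2 0 1 3
0 0 3 2 3 2
0 1 1 0 3 2
3 1 3 1 1 1
2 0 2 1 3 0
3 2 0 0 2 3
k=4  3 3 2 0 1 3
0 0 3 2 3 3
0 1 1 0 3 2
3 1 3 1 1 1
2 0 2 1 3 0
3 2 0 0 2 3
k=5  3 3 2 0 3 0
0 0 3 3 1 3
0 1 1 1 1 0
3 1 3 1 2 2
2 0 2 1 3 0
3 2 0 0 2 3
k=6  3 3 2 0 3 1
0 0 3 3 2 0
0 1 1 1 1 1
3 1 3 1 2 2
2 0 2 1 3 0
3 2 0 0 2 3
k=7  3 3 2 0 3 1
0 0 3 3 2 1
0 1 1 1 1 1
3 1 3 1 2 2
2 0 2 1 3 0
3 2 0 0 2 3
k=8  3 3 2 0 3 1
0 0 3 3 2 2
0 1 1 1 1 1
3 1 3 1 2 2
2 0 2 1 3 0
3 2 0 0 2 3
k=9  3 3 2 0 3 1
0 0 3 3 2 3
0 1 1 1 1 1
3 1 3 1 2 2
2 0 2 1 3 0
3 2 0 0 2 3
k=10  3 3 2 0 3 2
0 0 3 3 3 0
0 1 1 1 1 2
3 1 3 1 2 2
2 0 2 1 3 0
3 2 0 0 2 3
k=11  3 3 2 0 3 2
0 0 3 3 3 1
0 1 1 1 1 2
3 1 3 1 2 2
2 0 2 1 3 0
3 2 0 0 2 3
k=12  3 3 2 0 3 2
0 0 3 3 3 2
0 1 1 1 1 2
3 1 3 1 2 2
2 0 2 1 3 0
3 2 0 0 2 3
k=13  3 3 2 0 3 2
0 0 3 3 3 3
0 1 1 1 1 2
3 1 3 1 2 2
2 0 2 1 3 0
3 2 0 0 2 3
k=14  3 3 3 2 1 0
0 1 0 1 2 2
0 1 2 2 2 3
3 1 3 1 2 2
2 0 2 1 3 0
3 2 0 0 2 3
k=15  3 3 3 2 1 0
0 1 0 1 2 3
0 1 2 2 2 3
3 1 3 1 2 2
2 0 2 1 3 0
3 2 0 0 2 3
k=16  3 3 3 2 1 1
0 1 0 1 3 1
0 1 2 2 3 0
3 1 3 1 2 3
2 0 2 1 3 0
3 2 0 0 2 3
k=17  3 3 3 2 1 1
0 1 0 1 3 2
0 1 2 2 3 0
3 1 3 1 2 3
2 0 2 1 3 0
3 2 0 0 2 3

59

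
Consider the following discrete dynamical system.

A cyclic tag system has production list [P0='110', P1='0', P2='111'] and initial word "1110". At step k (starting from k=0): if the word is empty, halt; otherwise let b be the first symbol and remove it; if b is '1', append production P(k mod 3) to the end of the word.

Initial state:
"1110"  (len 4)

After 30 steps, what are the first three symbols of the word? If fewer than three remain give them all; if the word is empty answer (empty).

100

k=0  "1110"  (len 4)
k=1  "110110"  (len 6)
k=2  "101100"  (len 6)
k=3  "01100111"  (len 8)
k=4  "1100111"  (len 7)
k=5  "1001110"  (len 7)
k=6  "001110111"  (len 9)
k=7  "01110111"  (len 8)
k=8  "1110111"  (len 7)
k=9  "110111111"  (len 9)
k=10  "10111111110"  (len 11)
k=11  "01111111100"  (len 11)
k=12  "1111111100"  (len 10)
k=13  "111111100110"  (len 12)
k=14  "111111001100"  (len 12)
k=15  "11111001100111"  (len 14)
k=16  "1111001100111110"  (len 16)
k=17  "1110011001111100"  (len 16)
k=18  "110011001111100111"  (len 18)
k=19  "10011001111100111110"  (len 20)
k=20  "00110011111001111100"  (len 20)
k=21  "0110011111001111100"  (len 19)
k=22  "110011111001111100"  (len 18)
k=23  "100111110011111000"  (len 18)
k=24  "00111110011111000111"  (len 20)
k=25  "0111110011111000111"  (len 19)
k=26  "111110011111000111"  (len 18)
k=27  "11110011111000111111"  (len 20)
k=28  "1110011111000111111110"  (len 22)
k=29  "1100111110001111111100"  (len 22)
k=30  "100111110001111111100111"  (len 24)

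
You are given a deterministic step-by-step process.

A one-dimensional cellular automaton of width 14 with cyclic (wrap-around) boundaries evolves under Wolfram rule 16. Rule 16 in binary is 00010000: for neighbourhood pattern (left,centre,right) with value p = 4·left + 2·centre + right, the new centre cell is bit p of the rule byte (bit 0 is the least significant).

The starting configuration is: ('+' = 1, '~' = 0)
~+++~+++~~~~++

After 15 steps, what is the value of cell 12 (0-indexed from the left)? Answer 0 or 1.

k=0  ~+++~+++~~~~++
k=1  ~~~~~~~~+~~~~~
k=2  ~~~~~~~~~+~~~~
k=3  ~~~~~~~~~~+~~~
k=4  ~~~~~~~~~~~+~~
k=5  ~~~~~~~~~~~~+~
k=6  ~~~~~~~~~~~~~+
k=7  +~~~~~~~~~~~~~
k=8  ~+~~~~~~~~~~~~
k=9  ~~+~~~~~~~~~~~
k=10  ~~~+~~~~~~~~~~
k=11  ~~~~+~~~~~~~~~
k=12  ~~~~~+~~~~~~~~
k=13  ~~~~~~+~~~~~~~
k=14  ~~~~~~~+~~~~~~
k=15  ~~~~~~~~+~~~~~

0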